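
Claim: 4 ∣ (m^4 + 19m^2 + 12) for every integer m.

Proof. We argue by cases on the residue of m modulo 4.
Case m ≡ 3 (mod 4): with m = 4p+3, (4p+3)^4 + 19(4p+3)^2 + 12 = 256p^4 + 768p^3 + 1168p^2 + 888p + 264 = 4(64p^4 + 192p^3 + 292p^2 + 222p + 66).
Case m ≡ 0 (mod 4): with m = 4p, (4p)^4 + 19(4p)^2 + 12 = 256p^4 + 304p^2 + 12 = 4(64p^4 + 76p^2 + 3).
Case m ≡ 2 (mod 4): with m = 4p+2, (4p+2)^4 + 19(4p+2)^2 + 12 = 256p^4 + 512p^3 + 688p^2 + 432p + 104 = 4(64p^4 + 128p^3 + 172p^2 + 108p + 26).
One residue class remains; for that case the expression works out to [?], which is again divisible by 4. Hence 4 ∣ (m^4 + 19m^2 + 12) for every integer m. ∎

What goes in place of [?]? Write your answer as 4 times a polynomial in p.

4(64p^4 + 64p^3 + 100p^2 + 42p + 8)

Only m ≡ 1 (mod 4) is unaccounted for. Put m = 4p+1:
(4p+1)^4 + 19(4p+1)^2 + 12 expands to 256p^4 + 256p^3 + 400p^2 + 168p + 32,
and factoring out 4 leaves 4(64p^4 + 64p^3 + 100p^2 + 42p + 8).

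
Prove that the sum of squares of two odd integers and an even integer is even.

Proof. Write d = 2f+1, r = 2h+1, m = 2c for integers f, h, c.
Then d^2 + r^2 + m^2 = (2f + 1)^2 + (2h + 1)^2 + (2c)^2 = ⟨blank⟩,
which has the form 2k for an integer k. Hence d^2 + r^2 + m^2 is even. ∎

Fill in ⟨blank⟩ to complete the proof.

2(2c^2 + 2f^2 + 2f + 2h^2 + 2h + 1)

Expanding: (2f + 1)^2 + (2h + 1)^2 + (2c)^2 = 4c^2 + 4f^2 + 4f + 4h^2 + 4h + 2.
Every term is even; pulling out the factor of 2 gives 2(2c^2 + 2f^2 + 2f + 2h^2 + 2h + 1).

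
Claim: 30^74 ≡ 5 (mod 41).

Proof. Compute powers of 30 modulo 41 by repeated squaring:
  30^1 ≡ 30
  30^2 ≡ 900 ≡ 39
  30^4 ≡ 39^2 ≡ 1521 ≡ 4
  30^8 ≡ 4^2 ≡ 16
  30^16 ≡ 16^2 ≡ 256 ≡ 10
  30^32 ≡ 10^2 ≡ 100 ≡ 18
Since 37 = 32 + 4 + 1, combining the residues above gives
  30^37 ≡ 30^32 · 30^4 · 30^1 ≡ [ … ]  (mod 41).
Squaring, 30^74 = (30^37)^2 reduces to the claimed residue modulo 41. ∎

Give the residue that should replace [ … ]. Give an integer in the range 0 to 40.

Multiply the listed residues: 18 · 4 · 30 = 72 → 2160.
Reducing modulo 41: 2160 = 52·41 + 28, so 30^37 ≡ 28.

28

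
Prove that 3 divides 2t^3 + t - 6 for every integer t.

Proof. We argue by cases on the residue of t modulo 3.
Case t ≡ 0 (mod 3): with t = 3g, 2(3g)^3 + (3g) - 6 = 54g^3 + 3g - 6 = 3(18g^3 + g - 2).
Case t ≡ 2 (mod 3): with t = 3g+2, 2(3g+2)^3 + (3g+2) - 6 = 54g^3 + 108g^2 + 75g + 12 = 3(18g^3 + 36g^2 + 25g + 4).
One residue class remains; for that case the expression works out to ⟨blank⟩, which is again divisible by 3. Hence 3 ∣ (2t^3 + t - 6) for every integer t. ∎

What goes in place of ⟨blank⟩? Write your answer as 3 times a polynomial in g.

The residues treated are {0, 2}, so the missing case is t ≡ 1 (mod 3); write t = 3g+1.
Then 2(3g+1)^3 + (3g+1) - 6 = 54g^3 + 54g^2 + 21g - 3 = 3(18g^3 + 18g^2 + 7g - 1).

3(18g^3 + 18g^2 + 7g - 1)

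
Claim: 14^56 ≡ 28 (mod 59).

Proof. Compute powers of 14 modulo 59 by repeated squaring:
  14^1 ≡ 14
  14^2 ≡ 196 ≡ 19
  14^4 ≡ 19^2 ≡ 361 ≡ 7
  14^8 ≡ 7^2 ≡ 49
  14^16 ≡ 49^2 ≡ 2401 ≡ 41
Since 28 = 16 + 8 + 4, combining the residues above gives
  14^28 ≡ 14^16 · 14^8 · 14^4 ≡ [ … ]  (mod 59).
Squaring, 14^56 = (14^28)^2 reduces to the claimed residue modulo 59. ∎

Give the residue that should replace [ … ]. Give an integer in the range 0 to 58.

Multiply the listed residues: 41 · 49 · 7 = 2009 → 14063.
Reducing modulo 59: 14063 = 238·59 + 21, so 14^28 ≡ 21.

21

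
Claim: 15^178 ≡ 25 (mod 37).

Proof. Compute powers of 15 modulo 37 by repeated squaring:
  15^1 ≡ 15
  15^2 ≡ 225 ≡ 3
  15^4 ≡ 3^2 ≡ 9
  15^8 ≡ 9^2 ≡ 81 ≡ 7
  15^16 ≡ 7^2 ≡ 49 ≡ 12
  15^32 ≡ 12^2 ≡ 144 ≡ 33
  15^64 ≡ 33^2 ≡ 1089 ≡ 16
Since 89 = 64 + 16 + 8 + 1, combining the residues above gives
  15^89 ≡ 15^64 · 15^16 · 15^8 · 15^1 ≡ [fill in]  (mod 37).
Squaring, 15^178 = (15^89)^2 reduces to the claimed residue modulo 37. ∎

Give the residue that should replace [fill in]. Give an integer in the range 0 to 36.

Multiply the listed residues: 16 · 12 · 7 · 15 = 192 → 1344 → 20160.
Reducing modulo 37: 20160 = 544·37 + 32, so 15^89 ≡ 32.

32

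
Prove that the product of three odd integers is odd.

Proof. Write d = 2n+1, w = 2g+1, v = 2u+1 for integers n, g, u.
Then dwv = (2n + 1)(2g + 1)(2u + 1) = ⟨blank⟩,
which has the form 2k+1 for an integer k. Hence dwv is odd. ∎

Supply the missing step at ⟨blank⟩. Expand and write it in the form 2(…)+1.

2(4gnu + 2gn + 2gu + g + 2nu + n + u) + 1

Expanding: (2n + 1)(2g + 1)(2u + 1) = 8gnu + 4gn + 4gu + 2g + 4nu + 2n + 2u + 1.
Every term except the constant is even, so this is 2(4gnu + 2gn + 2gu + g + 2nu + n + u) + 1,
and 4gnu + 2gn + 2gu + g + 2nu + n + u ∈ ℤ gives the required form.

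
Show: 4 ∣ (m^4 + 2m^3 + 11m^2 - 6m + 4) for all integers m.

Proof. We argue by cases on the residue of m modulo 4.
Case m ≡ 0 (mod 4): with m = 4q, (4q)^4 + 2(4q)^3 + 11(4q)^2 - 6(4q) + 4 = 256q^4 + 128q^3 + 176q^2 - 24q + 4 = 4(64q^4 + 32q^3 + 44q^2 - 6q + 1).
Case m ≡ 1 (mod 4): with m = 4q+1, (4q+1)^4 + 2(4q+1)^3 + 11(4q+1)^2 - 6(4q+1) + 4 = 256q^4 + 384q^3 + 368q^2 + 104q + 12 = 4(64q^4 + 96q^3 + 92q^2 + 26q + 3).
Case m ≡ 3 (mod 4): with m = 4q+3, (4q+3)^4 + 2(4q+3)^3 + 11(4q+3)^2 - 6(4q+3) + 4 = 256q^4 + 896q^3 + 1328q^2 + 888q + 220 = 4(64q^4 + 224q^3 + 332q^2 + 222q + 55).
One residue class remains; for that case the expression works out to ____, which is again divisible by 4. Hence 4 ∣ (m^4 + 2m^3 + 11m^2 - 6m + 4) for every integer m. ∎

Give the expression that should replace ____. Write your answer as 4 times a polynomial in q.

4(64q^4 + 160q^3 + 188q^2 + 94q + 17)

Only m ≡ 2 (mod 4) is unaccounted for. Put m = 4q+2:
(4q+2)^4 + 2(4q+2)^3 + 11(4q+2)^2 - 6(4q+2) + 4 expands to 256q^4 + 640q^3 + 752q^2 + 376q + 68,
and factoring out 4 leaves 4(64q^4 + 160q^3 + 188q^2 + 94q + 17).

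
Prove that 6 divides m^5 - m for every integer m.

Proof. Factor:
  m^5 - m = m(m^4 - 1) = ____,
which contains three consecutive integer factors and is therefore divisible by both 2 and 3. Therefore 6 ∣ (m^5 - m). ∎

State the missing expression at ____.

m^4 - 1 = (m^2 - 1)(m^2 + 1), and m^2 - 1 = (m-1)(m+1).
So m(m^4 - 1) = (m - 1)m(m + 1)(m^2 + 1).

(m - 1)m(m + 1)(m^2 + 1)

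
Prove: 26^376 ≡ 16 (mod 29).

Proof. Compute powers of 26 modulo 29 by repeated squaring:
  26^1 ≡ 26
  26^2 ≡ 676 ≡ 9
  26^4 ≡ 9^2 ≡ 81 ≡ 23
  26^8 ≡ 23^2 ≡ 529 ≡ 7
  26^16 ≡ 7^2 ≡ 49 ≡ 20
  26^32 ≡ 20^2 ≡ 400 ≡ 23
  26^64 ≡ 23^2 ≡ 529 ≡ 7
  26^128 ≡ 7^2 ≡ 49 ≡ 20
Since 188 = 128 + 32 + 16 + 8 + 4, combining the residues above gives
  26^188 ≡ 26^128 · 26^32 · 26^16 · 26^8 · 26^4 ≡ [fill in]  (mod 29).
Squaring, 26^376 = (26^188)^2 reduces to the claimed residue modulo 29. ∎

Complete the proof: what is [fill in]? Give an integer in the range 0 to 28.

25

26^128 · 26^32 · 26^16 · 26^8 · 26^4 ≡ 20 · 23 · 20 · 7 · 23 = 1481200.
1481200 mod 29 = 25, so 26^188 ≡ 25 (mod 29).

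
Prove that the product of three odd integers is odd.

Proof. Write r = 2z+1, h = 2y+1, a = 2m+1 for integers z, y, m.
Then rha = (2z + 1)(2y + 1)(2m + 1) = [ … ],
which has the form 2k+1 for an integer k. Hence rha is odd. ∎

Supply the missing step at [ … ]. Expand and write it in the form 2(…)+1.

2(4myz + 2my + 2mz + m + 2yz + y + z) + 1

(2z + 1)(2y + 1)(2m + 1) = 8myz + 4my + 4mz + 2m + 4yz + 2y + 2z + 1
= 2(4myz + 2my + 2mz + m + 2yz + y + z) + 1.
Since 4myz + 2my + 2mz + m + 2yz + y + z is an integer, the product is of the form 2k+1 for an integer k.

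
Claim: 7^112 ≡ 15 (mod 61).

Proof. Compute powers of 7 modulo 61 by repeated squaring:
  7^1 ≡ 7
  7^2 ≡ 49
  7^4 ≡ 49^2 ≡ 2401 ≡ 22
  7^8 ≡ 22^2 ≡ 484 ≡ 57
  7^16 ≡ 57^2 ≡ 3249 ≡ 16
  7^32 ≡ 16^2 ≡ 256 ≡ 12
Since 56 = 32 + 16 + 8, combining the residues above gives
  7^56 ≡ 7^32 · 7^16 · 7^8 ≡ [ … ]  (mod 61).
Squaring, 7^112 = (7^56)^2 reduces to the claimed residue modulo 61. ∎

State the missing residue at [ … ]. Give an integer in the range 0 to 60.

Multiply the listed residues: 12 · 16 · 57 = 192 → 10944.
Reducing modulo 61: 10944 = 179·61 + 25, so 7^56 ≡ 25.

25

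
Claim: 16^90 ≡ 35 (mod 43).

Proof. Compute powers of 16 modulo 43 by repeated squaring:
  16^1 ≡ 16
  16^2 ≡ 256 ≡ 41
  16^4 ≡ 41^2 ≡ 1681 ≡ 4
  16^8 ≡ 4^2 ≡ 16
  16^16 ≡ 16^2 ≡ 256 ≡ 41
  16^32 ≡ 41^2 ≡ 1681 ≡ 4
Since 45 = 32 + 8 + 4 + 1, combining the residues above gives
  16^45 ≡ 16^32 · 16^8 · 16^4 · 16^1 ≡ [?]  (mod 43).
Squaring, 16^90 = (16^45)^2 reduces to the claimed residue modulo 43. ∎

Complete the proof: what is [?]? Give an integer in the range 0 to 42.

11

16^32 · 16^8 · 16^4 · 16^1 ≡ 4 · 16 · 4 · 16 = 4096.
4096 mod 43 = 11, so 16^45 ≡ 11 (mod 43).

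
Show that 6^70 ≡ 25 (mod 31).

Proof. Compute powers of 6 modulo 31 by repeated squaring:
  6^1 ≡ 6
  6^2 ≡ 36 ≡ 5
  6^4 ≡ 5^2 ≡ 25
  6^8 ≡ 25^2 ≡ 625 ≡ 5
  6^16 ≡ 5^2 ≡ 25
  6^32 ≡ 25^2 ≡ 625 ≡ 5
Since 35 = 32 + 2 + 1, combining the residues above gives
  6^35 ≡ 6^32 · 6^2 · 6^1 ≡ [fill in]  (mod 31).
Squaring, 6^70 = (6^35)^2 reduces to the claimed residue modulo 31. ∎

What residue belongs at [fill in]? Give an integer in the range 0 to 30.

Multiply the listed residues: 5 · 5 · 6 = 25 → 150.
Reducing modulo 31: 150 = 4·31 + 26, so 6^35 ≡ 26.

26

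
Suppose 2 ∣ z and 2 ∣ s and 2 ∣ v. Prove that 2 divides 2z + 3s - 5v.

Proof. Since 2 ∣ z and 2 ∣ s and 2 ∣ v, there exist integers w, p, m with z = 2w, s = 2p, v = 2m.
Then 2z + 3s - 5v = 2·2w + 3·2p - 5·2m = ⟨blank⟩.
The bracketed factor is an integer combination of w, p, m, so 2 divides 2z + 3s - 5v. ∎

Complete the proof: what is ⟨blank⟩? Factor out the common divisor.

Pull the common 2 out of every term: 2·2w + 3·2p - 5·2m = 2(-5m + 3p + 2w).
-5m + 3p + 2w is an integer, which exhibits the divisibility.

2(-5m + 3p + 2w)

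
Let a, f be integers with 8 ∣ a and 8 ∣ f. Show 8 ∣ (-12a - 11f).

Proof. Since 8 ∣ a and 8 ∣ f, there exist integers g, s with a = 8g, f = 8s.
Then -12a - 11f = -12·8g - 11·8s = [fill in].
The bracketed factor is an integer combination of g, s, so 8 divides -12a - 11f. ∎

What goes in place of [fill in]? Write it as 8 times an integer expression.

Each term has a factor of 8: -12·8g - 11·8s = 8·(-12g - 11s).
Since -12g - 11s is an integer, 8 ∣ (-12a - 11f).

8(-12g - 11s)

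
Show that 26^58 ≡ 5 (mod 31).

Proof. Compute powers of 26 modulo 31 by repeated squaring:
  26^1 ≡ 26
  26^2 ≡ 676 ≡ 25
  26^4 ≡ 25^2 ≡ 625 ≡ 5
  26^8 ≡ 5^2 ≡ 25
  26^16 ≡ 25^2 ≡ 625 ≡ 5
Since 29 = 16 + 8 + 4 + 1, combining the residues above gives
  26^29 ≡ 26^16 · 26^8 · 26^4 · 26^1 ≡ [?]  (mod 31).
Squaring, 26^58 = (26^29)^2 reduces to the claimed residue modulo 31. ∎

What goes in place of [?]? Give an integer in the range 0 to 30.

Multiply the listed residues: 5 · 25 · 5 · 26 = 125 → 625 → 16250.
Reducing modulo 31: 16250 = 524·31 + 6, so 26^29 ≡ 6.

6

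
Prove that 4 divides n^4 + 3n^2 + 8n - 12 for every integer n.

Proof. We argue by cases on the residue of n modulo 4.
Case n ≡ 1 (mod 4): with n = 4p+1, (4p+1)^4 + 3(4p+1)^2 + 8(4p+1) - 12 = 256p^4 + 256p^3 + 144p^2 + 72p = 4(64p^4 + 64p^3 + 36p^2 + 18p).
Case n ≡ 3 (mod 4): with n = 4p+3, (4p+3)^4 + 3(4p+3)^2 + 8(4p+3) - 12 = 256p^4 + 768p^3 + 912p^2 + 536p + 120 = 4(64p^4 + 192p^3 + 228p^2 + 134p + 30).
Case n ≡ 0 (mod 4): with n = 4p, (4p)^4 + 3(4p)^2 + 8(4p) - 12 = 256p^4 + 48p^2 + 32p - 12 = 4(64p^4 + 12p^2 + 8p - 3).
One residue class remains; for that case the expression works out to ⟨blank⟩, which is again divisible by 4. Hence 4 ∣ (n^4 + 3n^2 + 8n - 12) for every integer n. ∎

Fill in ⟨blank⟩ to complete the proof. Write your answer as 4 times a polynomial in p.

4(64p^4 + 128p^3 + 108p^2 + 52p + 8)

The residues treated are {1, 3, 0}, so the missing case is n ≡ 2 (mod 4); write n = 4p+2.
Then (4p+2)^4 + 3(4p+2)^2 + 8(4p+2) - 12 = 256p^4 + 512p^3 + 432p^2 + 208p + 32 = 4(64p^4 + 128p^3 + 108p^2 + 52p + 8).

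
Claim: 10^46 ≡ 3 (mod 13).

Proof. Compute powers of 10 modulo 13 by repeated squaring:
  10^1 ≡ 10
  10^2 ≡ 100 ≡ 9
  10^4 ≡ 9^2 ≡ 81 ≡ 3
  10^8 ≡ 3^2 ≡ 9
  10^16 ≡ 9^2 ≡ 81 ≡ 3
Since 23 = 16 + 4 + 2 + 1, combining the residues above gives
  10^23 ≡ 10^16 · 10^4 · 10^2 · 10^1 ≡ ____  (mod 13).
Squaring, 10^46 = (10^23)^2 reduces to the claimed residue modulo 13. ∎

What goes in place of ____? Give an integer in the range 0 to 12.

4

10^16 · 10^4 · 10^2 · 10^1 ≡ 3 · 3 · 9 · 10 = 810.
810 mod 13 = 4, so 10^23 ≡ 4 (mod 13).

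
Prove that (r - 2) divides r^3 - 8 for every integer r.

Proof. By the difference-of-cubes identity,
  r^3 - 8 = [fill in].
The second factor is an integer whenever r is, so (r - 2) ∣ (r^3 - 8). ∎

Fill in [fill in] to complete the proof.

(r - 2)(r^2 + 2r + 4)

a^3 - b^3 = (a - b)(a^2 + ab + b^2). With a = r, b = 2:
r^3 - 8 = (r - 2)(r^2 + 2r + 4).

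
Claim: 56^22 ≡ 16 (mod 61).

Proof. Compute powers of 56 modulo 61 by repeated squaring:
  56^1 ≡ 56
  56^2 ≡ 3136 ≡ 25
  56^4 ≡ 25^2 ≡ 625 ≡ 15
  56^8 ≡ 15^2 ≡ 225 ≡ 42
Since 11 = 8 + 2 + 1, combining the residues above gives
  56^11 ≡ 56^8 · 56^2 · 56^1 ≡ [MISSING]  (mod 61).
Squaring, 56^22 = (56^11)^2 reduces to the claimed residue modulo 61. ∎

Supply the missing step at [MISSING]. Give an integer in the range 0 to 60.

57

56^8 · 56^2 · 56^1 ≡ 42 · 25 · 56 = 58800.
58800 mod 61 = 57, so 56^11 ≡ 57 (mod 61).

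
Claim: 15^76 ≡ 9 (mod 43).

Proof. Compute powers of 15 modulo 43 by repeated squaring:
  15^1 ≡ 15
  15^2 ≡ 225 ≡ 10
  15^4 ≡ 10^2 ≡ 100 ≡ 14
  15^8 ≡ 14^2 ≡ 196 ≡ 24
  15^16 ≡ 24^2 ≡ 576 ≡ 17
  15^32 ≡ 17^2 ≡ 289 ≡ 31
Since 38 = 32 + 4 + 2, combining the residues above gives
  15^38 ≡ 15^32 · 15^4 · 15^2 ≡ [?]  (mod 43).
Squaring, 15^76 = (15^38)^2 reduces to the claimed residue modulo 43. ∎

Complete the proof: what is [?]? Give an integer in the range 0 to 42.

15^32 · 15^4 · 15^2 ≡ 31 · 14 · 10 = 4340.
4340 mod 43 = 40, so 15^38 ≡ 40 (mod 43).

40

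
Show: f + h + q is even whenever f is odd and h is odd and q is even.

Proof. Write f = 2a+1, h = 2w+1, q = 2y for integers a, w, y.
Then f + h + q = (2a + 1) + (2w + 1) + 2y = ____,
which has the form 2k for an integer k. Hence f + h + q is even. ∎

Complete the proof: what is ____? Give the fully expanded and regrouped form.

Expanding: (2a + 1) + (2w + 1) + 2y = 2a + 2w + 2y + 2.
Every term is even; pulling out the factor of 2 gives 2(a + w + y + 1).

2(a + w + y + 1)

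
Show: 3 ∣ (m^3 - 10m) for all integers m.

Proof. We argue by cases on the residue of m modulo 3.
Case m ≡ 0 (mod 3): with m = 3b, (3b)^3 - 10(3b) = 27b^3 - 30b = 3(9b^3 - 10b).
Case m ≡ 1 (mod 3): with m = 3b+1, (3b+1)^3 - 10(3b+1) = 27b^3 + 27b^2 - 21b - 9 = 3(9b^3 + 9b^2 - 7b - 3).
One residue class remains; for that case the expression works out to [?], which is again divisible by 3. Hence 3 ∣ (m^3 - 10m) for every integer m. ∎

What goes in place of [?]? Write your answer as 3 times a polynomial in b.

3(9b^3 + 18b^2 + 2b - 4)

The residues treated are {0, 1}, so the missing case is m ≡ 2 (mod 3); write m = 3b+2.
Then (3b+2)^3 - 10(3b+2) = 27b^3 + 54b^2 + 6b - 12 = 3(9b^3 + 18b^2 + 2b - 4).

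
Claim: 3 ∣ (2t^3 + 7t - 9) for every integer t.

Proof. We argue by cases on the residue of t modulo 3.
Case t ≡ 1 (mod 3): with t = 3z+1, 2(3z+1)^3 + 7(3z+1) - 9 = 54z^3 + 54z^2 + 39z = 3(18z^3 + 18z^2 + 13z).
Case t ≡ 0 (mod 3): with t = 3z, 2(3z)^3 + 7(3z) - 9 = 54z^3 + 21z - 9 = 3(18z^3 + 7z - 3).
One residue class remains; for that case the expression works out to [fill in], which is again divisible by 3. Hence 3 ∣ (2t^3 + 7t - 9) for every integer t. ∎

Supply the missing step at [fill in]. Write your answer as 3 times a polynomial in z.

Only t ≡ 2 (mod 3) is unaccounted for. Put t = 3z+2:
2(3z+2)^3 + 7(3z+2) - 9 expands to 54z^3 + 108z^2 + 93z + 21,
and factoring out 3 leaves 3(18z^3 + 36z^2 + 31z + 7).

3(18z^3 + 36z^2 + 31z + 7)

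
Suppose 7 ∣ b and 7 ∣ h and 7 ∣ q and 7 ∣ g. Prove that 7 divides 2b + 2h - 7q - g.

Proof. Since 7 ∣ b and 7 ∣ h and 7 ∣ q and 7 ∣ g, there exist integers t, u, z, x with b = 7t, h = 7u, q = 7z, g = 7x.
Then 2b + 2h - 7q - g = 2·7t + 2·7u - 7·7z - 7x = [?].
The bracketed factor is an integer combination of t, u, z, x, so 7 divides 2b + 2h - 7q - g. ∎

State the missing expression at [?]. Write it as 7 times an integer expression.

7(2t + 2u - x - 7z)

Each term has a factor of 7: 2·7t + 2·7u - 7·7z - 7x = 7·(2t + 2u - x - 7z).
Since 2t + 2u - x - 7z is an integer, 7 ∣ (2b + 2h - 7q - g).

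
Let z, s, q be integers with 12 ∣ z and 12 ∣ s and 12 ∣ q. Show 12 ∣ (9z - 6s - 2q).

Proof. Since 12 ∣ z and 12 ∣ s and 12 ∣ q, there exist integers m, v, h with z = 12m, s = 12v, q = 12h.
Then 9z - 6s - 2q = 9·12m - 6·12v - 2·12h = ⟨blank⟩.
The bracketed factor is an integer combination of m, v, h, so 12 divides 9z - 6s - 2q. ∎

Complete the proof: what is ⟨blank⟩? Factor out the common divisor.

Each term has a factor of 12: 9·12m - 6·12v - 2·12h = 12·(-2h + 9m - 6v).
Since -2h + 9m - 6v is an integer, 12 ∣ (9z - 6s - 2q).

12(-2h + 9m - 6v)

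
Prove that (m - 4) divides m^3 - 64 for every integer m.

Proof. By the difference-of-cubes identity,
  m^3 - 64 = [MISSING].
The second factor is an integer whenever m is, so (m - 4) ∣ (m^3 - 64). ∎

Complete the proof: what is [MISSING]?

(m - 4)(m^2 + 4m + 16)

Polynomial division of m^3 - 64 by m - 4 leaves remainder 0 and quotient m^2 + 4m + 16.
Hence m^3 - 64 = (m - 4)(m^2 + 4m + 16).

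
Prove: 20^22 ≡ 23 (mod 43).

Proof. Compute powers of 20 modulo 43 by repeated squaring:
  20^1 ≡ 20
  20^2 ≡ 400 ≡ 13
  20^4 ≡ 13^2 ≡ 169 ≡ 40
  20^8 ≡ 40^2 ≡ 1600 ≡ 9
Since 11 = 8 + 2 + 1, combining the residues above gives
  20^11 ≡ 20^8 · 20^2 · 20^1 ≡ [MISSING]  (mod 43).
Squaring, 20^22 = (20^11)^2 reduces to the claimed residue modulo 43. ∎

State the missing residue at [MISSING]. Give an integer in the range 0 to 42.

18

Multiply the listed residues: 9 · 13 · 20 = 117 → 2340.
Reducing modulo 43: 2340 = 54·43 + 18, so 20^11 ≡ 18.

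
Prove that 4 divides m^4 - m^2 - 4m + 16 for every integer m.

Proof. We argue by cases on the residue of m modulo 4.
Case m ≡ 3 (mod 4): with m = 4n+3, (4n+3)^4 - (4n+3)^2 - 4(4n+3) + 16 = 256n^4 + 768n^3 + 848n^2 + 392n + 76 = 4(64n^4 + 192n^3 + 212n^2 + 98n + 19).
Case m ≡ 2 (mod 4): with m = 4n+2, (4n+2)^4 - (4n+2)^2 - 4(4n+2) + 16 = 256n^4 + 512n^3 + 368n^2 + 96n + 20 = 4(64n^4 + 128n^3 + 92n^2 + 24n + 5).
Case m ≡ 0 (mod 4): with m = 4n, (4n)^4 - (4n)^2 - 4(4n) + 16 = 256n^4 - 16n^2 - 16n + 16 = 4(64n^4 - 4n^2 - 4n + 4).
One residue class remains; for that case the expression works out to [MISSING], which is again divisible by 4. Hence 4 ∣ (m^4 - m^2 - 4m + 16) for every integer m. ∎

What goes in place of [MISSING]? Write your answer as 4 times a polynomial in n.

Only m ≡ 1 (mod 4) is unaccounted for. Put m = 4n+1:
(4n+1)^4 - (4n+1)^2 - 4(4n+1) + 16 expands to 256n^4 + 256n^3 + 80n^2 - 8n + 12,
and factoring out 4 leaves 4(64n^4 + 64n^3 + 20n^2 - 2n + 3).

4(64n^4 + 64n^3 + 20n^2 - 2n + 3)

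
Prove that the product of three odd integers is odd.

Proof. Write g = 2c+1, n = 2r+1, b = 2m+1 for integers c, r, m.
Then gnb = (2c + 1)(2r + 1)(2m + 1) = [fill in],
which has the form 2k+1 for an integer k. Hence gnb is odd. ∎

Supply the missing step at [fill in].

(2c + 1)(2r + 1)(2m + 1) = 8cmr + 4cm + 4cr + 2c + 4mr + 2m + 2r + 1
= 2(4cmr + 2cm + 2cr + c + 2mr + m + r) + 1.
Since 4cmr + 2cm + 2cr + c + 2mr + m + r is an integer, the product is of the form 2k+1 for an integer k.

2(4cmr + 2cm + 2cr + c + 2mr + m + r) + 1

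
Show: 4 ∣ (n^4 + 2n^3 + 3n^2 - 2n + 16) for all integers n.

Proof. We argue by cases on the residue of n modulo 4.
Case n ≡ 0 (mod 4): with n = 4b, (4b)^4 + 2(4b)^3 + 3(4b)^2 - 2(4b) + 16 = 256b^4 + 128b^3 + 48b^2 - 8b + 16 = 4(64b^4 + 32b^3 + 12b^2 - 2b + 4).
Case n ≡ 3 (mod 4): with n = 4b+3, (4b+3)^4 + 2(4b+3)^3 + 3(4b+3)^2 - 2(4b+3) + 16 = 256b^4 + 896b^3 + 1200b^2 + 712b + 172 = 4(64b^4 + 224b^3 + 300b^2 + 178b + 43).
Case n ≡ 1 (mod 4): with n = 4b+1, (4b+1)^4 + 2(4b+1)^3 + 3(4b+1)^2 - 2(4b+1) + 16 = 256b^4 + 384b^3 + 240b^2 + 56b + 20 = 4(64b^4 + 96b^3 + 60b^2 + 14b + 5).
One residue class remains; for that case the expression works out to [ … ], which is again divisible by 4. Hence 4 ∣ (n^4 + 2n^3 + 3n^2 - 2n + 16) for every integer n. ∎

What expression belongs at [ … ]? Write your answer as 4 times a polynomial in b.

4(64b^4 + 160b^3 + 156b^2 + 66b + 14)

Only n ≡ 2 (mod 4) is unaccounted for. Put n = 4b+2:
(4b+2)^4 + 2(4b+2)^3 + 3(4b+2)^2 - 2(4b+2) + 16 expands to 256b^4 + 640b^3 + 624b^2 + 264b + 56,
and factoring out 4 leaves 4(64b^4 + 160b^3 + 156b^2 + 66b + 14).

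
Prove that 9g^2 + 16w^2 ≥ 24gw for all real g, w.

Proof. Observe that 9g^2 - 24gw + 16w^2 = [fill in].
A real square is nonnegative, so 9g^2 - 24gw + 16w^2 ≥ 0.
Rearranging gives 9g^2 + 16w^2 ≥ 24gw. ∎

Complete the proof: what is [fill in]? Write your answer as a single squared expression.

(3g - 4w)^2

9g^2 - 24gw + 16w^2 is a perfect-square trinomial: the outer terms are (3g)^2 and (4w)^2, and the cross term is -2·3g·4w.
So 9g^2 - 24gw + 16w^2 = (3g - 4w)^2 ≥ 0.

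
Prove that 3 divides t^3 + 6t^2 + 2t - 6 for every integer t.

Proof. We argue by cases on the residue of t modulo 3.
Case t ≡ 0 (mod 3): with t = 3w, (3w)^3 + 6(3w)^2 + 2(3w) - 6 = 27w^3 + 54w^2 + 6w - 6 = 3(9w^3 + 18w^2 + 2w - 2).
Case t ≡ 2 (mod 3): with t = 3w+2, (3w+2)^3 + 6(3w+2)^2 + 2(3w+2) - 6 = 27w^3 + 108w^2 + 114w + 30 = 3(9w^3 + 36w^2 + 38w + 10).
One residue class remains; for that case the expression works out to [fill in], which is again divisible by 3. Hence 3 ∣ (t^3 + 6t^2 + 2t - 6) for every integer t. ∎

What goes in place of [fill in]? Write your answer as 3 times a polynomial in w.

Only t ≡ 1 (mod 3) is unaccounted for. Put t = 3w+1:
(3w+1)^3 + 6(3w+1)^2 + 2(3w+1) - 6 expands to 27w^3 + 81w^2 + 51w + 3,
and factoring out 3 leaves 3(9w^3 + 27w^2 + 17w + 1).

3(9w^3 + 27w^2 + 17w + 1)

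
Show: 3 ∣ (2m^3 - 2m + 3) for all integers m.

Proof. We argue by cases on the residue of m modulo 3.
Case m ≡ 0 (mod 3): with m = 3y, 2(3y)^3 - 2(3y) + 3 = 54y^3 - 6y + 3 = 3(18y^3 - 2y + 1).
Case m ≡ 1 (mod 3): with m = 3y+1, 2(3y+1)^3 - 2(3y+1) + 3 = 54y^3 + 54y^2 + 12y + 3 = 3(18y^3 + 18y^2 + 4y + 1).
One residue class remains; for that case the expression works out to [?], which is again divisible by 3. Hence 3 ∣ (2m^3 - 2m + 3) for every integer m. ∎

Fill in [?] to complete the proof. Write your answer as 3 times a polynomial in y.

Only m ≡ 2 (mod 3) is unaccounted for. Put m = 3y+2:
2(3y+2)^3 - 2(3y+2) + 3 expands to 54y^3 + 108y^2 + 66y + 15,
and factoring out 3 leaves 3(18y^3 + 36y^2 + 22y + 5).

3(18y^3 + 36y^2 + 22y + 5)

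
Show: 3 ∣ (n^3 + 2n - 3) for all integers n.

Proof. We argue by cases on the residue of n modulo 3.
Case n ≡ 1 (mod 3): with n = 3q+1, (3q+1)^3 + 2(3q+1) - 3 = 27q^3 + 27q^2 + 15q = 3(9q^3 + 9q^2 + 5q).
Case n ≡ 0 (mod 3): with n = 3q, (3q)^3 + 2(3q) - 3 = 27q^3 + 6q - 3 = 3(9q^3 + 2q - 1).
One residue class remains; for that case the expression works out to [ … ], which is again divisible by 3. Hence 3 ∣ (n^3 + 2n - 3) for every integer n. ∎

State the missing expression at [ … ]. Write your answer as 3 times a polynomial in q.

Only n ≡ 2 (mod 3) is unaccounted for. Put n = 3q+2:
(3q+2)^3 + 2(3q+2) - 3 expands to 27q^3 + 54q^2 + 42q + 9,
and factoring out 3 leaves 3(9q^3 + 18q^2 + 14q + 3).

3(9q^3 + 18q^2 + 14q + 3)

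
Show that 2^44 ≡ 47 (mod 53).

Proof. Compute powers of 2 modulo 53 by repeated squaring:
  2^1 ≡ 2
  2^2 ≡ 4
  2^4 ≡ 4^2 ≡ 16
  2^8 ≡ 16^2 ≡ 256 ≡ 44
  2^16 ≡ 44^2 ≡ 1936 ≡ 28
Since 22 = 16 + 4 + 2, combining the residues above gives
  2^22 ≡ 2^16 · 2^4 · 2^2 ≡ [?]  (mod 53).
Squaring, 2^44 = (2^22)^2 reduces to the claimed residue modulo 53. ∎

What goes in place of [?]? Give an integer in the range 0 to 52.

Multiply the listed residues: 28 · 16 · 4 = 448 → 1792.
Reducing modulo 53: 1792 = 33·53 + 43, so 2^22 ≡ 43.

43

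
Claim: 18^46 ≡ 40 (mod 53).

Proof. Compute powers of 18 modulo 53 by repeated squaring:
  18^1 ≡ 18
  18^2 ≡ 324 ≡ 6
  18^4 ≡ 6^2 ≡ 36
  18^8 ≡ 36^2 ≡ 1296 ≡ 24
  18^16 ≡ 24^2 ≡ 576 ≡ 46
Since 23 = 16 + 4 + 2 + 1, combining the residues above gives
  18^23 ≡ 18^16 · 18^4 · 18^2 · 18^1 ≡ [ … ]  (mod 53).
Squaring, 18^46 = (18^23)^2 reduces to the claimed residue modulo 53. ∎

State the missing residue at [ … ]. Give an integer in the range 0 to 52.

18^16 · 18^4 · 18^2 · 18^1 ≡ 46 · 36 · 6 · 18 = 178848.
178848 mod 53 = 26, so 18^23 ≡ 26 (mod 53).

26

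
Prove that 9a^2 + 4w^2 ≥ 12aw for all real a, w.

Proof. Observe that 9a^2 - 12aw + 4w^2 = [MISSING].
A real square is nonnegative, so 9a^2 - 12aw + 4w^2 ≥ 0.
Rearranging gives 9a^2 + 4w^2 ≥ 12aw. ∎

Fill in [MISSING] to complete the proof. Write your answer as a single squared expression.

The leading and trailing coefficients are 3^2 and 2^2, and 12 = 2·3·2, so the trinomial is (3a - 2w)^2.
Hence 9a^2 - 12aw + 4w^2 ≥ 0.

(3a - 2w)^2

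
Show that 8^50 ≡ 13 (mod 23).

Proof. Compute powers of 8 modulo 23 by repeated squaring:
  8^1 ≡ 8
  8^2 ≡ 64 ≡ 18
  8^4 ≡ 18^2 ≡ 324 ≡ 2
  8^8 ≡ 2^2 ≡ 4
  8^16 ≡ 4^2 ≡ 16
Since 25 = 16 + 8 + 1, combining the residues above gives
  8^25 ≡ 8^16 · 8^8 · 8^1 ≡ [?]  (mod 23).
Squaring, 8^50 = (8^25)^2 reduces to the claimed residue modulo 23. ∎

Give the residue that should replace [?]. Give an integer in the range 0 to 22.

6

8^16 · 8^8 · 8^1 ≡ 16 · 4 · 8 = 512.
512 mod 23 = 6, so 8^25 ≡ 6 (mod 23).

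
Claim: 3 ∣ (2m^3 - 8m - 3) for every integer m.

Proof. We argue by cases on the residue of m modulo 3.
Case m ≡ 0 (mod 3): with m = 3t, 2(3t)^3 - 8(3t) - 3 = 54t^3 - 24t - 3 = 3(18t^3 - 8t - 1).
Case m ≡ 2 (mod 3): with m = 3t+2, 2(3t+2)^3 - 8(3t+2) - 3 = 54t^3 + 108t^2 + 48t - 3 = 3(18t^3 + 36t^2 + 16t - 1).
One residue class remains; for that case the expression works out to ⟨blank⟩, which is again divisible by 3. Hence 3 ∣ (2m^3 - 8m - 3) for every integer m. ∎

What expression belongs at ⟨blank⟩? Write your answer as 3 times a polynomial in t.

3(18t^3 + 18t^2 - 2t - 3)

Only m ≡ 1 (mod 3) is unaccounted for. Put m = 3t+1:
2(3t+1)^3 - 8(3t+1) - 3 expands to 54t^3 + 54t^2 - 6t - 9,
and factoring out 3 leaves 3(18t^3 + 18t^2 - 2t - 3).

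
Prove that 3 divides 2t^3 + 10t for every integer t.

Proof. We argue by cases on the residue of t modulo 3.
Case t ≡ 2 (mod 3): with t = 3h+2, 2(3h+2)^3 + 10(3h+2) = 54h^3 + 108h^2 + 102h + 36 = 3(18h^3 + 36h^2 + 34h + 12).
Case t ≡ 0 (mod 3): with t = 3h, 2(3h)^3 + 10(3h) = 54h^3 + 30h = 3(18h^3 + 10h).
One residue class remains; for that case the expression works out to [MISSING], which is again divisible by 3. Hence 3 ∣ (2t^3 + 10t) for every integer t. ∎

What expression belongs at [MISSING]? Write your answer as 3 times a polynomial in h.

3(18h^3 + 18h^2 + 16h + 4)

Only t ≡ 1 (mod 3) is unaccounted for. Put t = 3h+1:
2(3h+1)^3 + 10(3h+1) expands to 54h^3 + 54h^2 + 48h + 12,
and factoring out 3 leaves 3(18h^3 + 18h^2 + 16h + 4).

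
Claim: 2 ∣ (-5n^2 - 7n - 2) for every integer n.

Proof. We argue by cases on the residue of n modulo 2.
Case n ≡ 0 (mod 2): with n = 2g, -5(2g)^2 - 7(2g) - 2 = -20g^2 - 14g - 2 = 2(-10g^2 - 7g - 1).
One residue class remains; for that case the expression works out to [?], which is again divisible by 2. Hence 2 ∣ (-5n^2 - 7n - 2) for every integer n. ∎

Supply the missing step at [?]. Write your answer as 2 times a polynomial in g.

2(-10g^2 - 17g - 7)

Only n ≡ 1 (mod 2) is unaccounted for. Put n = 2g+1:
-5(2g+1)^2 - 7(2g+1) - 2 expands to -20g^2 - 34g - 14,
and factoring out 2 leaves 2(-10g^2 - 17g - 7).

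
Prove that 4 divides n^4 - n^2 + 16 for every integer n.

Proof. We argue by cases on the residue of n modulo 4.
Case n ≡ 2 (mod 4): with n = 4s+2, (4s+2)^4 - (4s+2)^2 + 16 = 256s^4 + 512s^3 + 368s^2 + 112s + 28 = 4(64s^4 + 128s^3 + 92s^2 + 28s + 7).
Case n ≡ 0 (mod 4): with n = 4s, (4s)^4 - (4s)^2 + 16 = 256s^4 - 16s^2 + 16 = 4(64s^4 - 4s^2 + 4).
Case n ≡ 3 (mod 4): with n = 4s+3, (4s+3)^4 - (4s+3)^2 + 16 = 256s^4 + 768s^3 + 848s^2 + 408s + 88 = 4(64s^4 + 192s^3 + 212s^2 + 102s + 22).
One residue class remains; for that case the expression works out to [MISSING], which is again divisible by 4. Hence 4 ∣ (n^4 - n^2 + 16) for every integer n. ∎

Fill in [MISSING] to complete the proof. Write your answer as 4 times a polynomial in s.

The residues treated are {2, 0, 3}, so the missing case is n ≡ 1 (mod 4); write n = 4s+1.
Then (4s+1)^4 - (4s+1)^2 + 16 = 256s^4 + 256s^3 + 80s^2 + 8s + 16 = 4(64s^4 + 64s^3 + 20s^2 + 2s + 4).

4(64s^4 + 64s^3 + 20s^2 + 2s + 4)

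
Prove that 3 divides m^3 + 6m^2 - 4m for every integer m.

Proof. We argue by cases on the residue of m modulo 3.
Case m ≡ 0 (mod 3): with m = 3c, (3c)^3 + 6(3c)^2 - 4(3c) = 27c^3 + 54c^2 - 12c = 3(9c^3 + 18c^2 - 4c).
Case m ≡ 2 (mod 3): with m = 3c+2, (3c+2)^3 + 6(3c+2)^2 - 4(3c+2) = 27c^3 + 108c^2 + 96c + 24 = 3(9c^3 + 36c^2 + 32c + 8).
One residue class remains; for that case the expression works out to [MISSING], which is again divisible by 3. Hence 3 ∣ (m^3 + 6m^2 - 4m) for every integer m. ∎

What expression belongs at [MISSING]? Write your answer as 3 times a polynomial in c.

3(9c^3 + 27c^2 + 11c + 1)

Only m ≡ 1 (mod 3) is unaccounted for. Put m = 3c+1:
(3c+1)^3 + 6(3c+1)^2 - 4(3c+1) expands to 27c^3 + 81c^2 + 33c + 3,
and factoring out 3 leaves 3(9c^3 + 27c^2 + 11c + 1).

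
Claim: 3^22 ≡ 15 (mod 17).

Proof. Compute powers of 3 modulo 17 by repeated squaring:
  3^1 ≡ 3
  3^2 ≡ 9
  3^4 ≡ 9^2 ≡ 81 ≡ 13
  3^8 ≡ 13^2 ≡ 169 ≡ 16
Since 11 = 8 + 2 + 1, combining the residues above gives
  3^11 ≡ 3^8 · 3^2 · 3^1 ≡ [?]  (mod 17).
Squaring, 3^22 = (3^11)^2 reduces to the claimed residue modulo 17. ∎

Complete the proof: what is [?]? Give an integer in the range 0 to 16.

Multiply the listed residues: 16 · 9 · 3 = 144 → 432.
Reducing modulo 17: 432 = 25·17 + 7, so 3^11 ≡ 7.

7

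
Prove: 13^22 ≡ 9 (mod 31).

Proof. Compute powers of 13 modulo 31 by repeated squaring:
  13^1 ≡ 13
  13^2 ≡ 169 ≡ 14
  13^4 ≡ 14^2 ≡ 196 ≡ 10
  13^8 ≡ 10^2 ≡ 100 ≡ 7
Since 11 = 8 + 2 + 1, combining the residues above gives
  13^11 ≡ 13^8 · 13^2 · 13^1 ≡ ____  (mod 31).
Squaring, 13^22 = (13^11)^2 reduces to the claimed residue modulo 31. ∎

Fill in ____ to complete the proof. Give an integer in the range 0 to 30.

3

13^8 · 13^2 · 13^1 ≡ 7 · 14 · 13 = 1274.
1274 mod 31 = 3, so 13^11 ≡ 3 (mod 31).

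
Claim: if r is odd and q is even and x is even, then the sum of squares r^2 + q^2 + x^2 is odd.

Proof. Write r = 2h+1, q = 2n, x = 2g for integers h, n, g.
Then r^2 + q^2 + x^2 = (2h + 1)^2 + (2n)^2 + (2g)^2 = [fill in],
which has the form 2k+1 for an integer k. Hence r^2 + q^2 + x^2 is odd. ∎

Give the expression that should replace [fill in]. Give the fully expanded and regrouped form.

(2h + 1)^2 + (2n)^2 + (2g)^2 = 4g^2 + 4h^2 + 4h + 4n^2 + 1
= 2(2g^2 + 2h^2 + 2h + 2n^2) + 1.
Since 2g^2 + 2h^2 + 2h + 2n^2 is an integer, the sum of squares is of the form 2k+1 for an integer k.

2(2g^2 + 2h^2 + 2h + 2n^2) + 1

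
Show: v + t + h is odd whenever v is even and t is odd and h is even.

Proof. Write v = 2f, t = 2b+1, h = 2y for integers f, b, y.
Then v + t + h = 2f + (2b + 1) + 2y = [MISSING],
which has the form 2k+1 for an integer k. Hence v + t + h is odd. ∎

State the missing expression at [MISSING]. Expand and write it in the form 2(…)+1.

2(b + f + y) + 1

2f + (2b + 1) + 2y = 2b + 2f + 2y + 1
= 2(b + f + y) + 1.
Since b + f + y is an integer, the sum is of the form 2k+1 for an integer k.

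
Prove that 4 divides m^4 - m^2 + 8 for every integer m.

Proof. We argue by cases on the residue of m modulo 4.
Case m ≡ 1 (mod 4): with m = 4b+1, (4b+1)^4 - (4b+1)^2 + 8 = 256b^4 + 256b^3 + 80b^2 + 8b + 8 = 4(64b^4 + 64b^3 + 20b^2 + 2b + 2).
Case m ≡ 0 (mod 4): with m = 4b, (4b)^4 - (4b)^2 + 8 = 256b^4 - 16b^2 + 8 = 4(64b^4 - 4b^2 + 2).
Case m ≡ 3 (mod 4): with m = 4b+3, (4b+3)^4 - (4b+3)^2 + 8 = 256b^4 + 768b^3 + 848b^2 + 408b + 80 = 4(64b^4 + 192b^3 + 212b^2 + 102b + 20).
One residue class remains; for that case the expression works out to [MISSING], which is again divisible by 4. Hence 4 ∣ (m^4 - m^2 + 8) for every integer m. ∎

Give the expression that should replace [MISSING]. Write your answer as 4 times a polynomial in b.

The residues treated are {1, 0, 3}, so the missing case is m ≡ 2 (mod 4); write m = 4b+2.
Then (4b+2)^4 - (4b+2)^2 + 8 = 256b^4 + 512b^3 + 368b^2 + 112b + 20 = 4(64b^4 + 128b^3 + 92b^2 + 28b + 5).

4(64b^4 + 128b^3 + 92b^2 + 28b + 5)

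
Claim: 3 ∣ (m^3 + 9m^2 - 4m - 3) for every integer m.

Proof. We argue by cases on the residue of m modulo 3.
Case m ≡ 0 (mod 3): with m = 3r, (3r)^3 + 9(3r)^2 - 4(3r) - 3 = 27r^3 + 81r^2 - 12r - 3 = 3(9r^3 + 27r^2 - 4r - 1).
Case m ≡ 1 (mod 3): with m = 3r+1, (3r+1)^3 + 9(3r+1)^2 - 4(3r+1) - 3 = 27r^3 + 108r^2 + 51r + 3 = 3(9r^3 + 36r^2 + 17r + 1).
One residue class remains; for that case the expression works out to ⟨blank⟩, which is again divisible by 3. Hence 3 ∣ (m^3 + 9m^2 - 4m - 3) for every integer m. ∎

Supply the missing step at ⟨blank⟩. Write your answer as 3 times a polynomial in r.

Only m ≡ 2 (mod 3) is unaccounted for. Put m = 3r+2:
(3r+2)^3 + 9(3r+2)^2 - 4(3r+2) - 3 expands to 27r^3 + 135r^2 + 132r + 33,
and factoring out 3 leaves 3(9r^3 + 45r^2 + 44r + 11).

3(9r^3 + 45r^2 + 44r + 11)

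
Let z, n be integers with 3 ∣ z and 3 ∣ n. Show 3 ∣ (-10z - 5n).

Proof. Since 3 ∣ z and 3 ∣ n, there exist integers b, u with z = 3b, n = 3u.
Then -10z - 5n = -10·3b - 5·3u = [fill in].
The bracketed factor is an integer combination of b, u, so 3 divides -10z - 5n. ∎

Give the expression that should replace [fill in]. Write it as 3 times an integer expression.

3(-10b - 5u)

Each term has a factor of 3: -10·3b - 5·3u = 3·(-10b - 5u).
Since -10b - 5u is an integer, 3 ∣ (-10z - 5n).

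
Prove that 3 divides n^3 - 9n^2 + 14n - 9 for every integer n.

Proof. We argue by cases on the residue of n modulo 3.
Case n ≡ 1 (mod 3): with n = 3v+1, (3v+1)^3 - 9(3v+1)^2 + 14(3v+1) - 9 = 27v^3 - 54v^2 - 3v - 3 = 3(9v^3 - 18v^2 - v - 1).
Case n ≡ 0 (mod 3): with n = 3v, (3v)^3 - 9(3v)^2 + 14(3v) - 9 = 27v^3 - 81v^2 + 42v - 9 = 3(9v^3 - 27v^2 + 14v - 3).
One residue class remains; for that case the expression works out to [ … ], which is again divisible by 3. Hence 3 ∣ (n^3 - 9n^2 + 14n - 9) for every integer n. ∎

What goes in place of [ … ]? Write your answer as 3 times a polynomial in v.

The residues treated are {1, 0}, so the missing case is n ≡ 2 (mod 3); write n = 3v+2.
Then (3v+2)^3 - 9(3v+2)^2 + 14(3v+2) - 9 = 27v^3 - 27v^2 - 30v - 9 = 3(9v^3 - 9v^2 - 10v - 3).

3(9v^3 - 9v^2 - 10v - 3)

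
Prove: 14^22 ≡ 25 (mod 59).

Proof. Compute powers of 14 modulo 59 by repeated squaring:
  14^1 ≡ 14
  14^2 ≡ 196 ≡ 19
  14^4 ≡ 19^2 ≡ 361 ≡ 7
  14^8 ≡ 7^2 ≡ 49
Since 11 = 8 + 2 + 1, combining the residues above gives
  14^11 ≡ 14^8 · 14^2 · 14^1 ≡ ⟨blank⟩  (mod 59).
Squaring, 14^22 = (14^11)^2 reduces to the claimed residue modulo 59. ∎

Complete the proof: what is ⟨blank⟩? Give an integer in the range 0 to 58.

14^8 · 14^2 · 14^1 ≡ 49 · 19 · 14 = 13034.
13034 mod 59 = 54, so 14^11 ≡ 54 (mod 59).

54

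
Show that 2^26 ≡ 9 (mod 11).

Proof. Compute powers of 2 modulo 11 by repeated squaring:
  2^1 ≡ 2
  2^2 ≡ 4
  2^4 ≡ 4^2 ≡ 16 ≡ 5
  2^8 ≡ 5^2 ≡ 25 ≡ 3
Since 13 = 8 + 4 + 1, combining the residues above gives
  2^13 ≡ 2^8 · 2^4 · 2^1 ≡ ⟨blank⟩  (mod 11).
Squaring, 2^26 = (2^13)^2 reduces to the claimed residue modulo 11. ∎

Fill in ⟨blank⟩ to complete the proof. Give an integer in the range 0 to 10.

2^8 · 2^4 · 2^1 ≡ 3 · 5 · 2 = 30.
30 mod 11 = 8, so 2^13 ≡ 8 (mod 11).

8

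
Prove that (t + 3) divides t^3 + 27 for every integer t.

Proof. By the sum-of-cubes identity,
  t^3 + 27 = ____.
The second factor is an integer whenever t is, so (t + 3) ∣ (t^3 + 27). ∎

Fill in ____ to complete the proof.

(t + 3)(t^2 - 3t + 9)

Polynomial division of t^3 + 27 by t + 3 leaves remainder 0 and quotient t^2 - 3t + 9.
Hence t^3 + 27 = (t + 3)(t^2 - 3t + 9).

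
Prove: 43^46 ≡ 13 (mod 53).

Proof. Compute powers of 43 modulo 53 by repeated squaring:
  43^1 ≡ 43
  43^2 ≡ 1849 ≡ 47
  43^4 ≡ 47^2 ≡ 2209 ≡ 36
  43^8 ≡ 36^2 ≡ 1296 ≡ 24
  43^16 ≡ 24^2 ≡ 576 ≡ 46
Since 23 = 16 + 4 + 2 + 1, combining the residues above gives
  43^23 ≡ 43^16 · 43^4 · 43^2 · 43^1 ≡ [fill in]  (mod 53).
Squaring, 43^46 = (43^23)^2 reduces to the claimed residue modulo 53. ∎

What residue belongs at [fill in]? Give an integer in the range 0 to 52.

38

Multiply the listed residues: 46 · 36 · 47 · 43 = 1656 → 77832 → 3346776.
Reducing modulo 53: 3346776 = 63146·53 + 38, so 43^23 ≡ 38.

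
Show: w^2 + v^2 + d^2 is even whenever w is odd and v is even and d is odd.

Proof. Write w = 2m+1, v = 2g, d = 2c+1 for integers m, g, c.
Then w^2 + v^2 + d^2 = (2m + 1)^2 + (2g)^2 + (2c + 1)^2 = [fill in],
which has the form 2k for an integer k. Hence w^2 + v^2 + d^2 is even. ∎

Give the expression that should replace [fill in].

Expanding: (2m + 1)^2 + (2g)^2 + (2c + 1)^2 = 4c^2 + 4c + 4g^2 + 4m^2 + 4m + 2.
Every term is even; pulling out the factor of 2 gives 2(2c^2 + 2c + 2g^2 + 2m^2 + 2m + 1).

2(2c^2 + 2c + 2g^2 + 2m^2 + 2m + 1)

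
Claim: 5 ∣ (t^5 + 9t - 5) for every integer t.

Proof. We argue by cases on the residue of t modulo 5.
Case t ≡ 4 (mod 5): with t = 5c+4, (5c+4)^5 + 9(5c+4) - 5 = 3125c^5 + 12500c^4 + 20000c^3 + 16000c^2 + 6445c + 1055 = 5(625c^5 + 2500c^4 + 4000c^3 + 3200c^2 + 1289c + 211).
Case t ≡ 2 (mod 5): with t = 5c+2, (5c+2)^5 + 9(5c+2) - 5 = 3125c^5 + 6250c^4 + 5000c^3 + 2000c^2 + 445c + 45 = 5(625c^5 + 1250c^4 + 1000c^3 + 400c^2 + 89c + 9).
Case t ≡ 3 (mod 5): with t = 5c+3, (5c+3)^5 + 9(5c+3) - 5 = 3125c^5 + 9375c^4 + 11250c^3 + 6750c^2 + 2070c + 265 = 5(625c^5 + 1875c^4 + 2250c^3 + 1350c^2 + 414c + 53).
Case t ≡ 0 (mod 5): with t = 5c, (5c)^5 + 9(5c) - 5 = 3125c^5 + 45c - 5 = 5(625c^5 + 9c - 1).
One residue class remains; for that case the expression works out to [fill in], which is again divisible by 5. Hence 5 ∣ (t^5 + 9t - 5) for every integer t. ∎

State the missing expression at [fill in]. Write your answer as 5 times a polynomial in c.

Only t ≡ 1 (mod 5) is unaccounted for. Put t = 5c+1:
(5c+1)^5 + 9(5c+1) - 5 expands to 3125c^5 + 3125c^4 + 1250c^3 + 250c^2 + 70c + 5,
and factoring out 5 leaves 5(625c^5 + 625c^4 + 250c^3 + 50c^2 + 14c + 1).

5(625c^5 + 625c^4 + 250c^3 + 50c^2 + 14c + 1)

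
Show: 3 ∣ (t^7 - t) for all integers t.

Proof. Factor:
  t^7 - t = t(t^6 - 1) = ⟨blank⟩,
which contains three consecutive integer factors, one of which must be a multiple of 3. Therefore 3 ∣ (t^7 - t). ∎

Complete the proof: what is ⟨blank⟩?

t^6 - 1 = (t^2 - 1)(t^4 + t^2 + 1), and t^2 - 1 = (t-1)(t+1).
So t(t^6 - 1) = (t - 1)t(t + 1)(t^4 + t^2 + 1).

(t - 1)t(t + 1)(t^4 + t^2 + 1)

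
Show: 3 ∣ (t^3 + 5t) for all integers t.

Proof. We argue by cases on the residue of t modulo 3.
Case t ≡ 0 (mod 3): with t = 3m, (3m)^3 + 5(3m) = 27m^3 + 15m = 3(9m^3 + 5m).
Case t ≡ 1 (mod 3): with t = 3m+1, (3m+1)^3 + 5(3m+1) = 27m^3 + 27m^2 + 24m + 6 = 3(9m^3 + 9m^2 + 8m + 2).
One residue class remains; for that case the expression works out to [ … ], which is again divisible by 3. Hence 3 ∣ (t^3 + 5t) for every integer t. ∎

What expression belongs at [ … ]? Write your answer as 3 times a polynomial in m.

3(9m^3 + 18m^2 + 17m + 6)

Only t ≡ 2 (mod 3) is unaccounted for. Put t = 3m+2:
(3m+2)^3 + 5(3m+2) expands to 27m^3 + 54m^2 + 51m + 18,
and factoring out 3 leaves 3(9m^3 + 18m^2 + 17m + 6).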